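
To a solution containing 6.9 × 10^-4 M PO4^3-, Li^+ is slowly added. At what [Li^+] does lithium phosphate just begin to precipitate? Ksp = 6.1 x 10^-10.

Li3PO4(s) <=> 3 Li^+ + PO4^3-
Ksp = [Li^+]^3[PO4^3-]
Precipitation begins when Q = Ksp. With [PO4^3-] = 6.9 × 10^-4 M:
6.1 x 10^-10 = (6.9 × 10^-4) × [Li^+]^3
[Li^+] = (6.1 x 10^-10 / 6.9 × 10^-4)^(1/3) = 9.6 × 10^-3 M

[Li^+] ≈ 9.6 × 10^-3 M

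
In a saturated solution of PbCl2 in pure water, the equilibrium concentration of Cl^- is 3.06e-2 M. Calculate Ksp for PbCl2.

Ksp ≈ 1.43 × 10^-5

PbCl2(s) ⇌ Pb^2+(aq) + 2 Cl^-(aq)
Stoichiometry gives [Pb^2+] = (1/2)[Cl^-] = 1.530 x 10^-2 M.
Ksp = [Pb^2+][Cl^-]^2
Ksp = 1.530 × 10^-2 × (3.06 × 10^-2)^2 = 1.43 × 10^-5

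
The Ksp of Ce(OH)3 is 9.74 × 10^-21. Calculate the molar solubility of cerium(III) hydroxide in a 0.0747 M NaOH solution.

Ce(OH)3(s) ⇌ Ce^3+ + 3 OH^-
Ksp = [Ce^3+][OH^-]^3
Let s = moles of Ce(OH)3 that dissolve per litre. [Ce^3+] = s, [OH^-] = 0.0747 + 3s ≈ 0.0747 (common-ion effect: OH^- is already 0.0747 M).
Ksp ≈ s × (0.0747)^3
s = 2.34 × 10^-17 M
Check: 3s = 7.0 × 10^-17 ≪ 0.0747, so the approximation is valid.

s ≈ 2.34e-17 M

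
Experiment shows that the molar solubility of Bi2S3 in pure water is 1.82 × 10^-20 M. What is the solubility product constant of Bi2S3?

Bi2S3(s) ⇌ 2 Bi^3+(aq) + 3 S^2-(aq)
For each mole of Bi2S3 that dissolves: [Bi^3+] = 2s, [S^2-] = 3s.
Ksp = [Bi^3+]^2[S^2-]^3
So Ksp = (2s)^2 × (3s)^3 = 108s^5
With s = 1.82 × 10^-20: Ksp = 2.16 × 10^-97

Ksp ≈ 2.16e-97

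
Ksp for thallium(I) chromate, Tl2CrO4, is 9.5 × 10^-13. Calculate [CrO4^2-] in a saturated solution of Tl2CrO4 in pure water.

[CrO4^2-] ≈ 6.2e-5 M

Tl2CrO4(s) ⇌ 2 Tl^+ + CrO4^2-
Ksp = [Tl^+]^2[CrO4^2-]
For each mole of Tl2CrO4 that dissolves: [Tl^+] = 2s, [CrO4^2-] = s.
Ksp = (2s)^2s = 4s^3
s^3 = 9.5 × 10^-13 / 4, so s = 6.19 x 10^-5 M
[CrO4^2-] = s = 6.2 x 10^-5 M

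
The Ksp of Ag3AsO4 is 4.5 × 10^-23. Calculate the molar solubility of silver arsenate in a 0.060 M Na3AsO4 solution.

Ag3AsO4(s) ⇌ 3 Ag^+(aq) + AsO4^3-(aq)
Ksp = [Ag^+]^3[AsO4^3-]
Let s be the molar solubility in this solution. [Ag^+] = 3s, [AsO4^3-] = 0.060 + s ≈ 0.060 (Ksp is small, so little additional dissolves).
Ksp ≈ (3s)^3 × 0.060
s = 3.0 × 10^-8 M
Check: s = 3.0 × 10^-8 ≪ 0.060, so the approximation is valid.

s = 3.0 × 10^-8 M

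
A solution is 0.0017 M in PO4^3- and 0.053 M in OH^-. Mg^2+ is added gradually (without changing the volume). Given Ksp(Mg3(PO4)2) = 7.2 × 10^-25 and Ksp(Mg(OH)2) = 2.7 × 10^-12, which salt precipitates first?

Mg(OH)2

Precipitation of each salt starts when its ion product equals its Ksp.
For Mg3(PO4)2: 7.2 × 10^-25 = (0.0017)^2 × [Mg^2+]^3  ⇒  [Mg^2+] = 6.3 × 10^-7 M.
For Mg(OH)2: 2.7 × 10^-12 = (0.053)^2 × [Mg^2+]  ⇒  [Mg^2+] = 9.6 × 10^-10 M.
The salt with the lower threshold [Mg^2+] precipitates first: Mg(OH)2.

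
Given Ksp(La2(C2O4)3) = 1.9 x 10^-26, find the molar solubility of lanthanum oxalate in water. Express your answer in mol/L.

2.8 × 10^-6 M

La2(C2O4)3(s) ⇌ 2 La^3+(aq) + 3 C2O4^2-(aq)
Ksp = [La^3+]^2[C2O4^2-]^3
If s mol/L of La2(C2O4)3 dissolves, [La^3+] = 2s and [C2O4^2-] = 3s.
Substituting: Ksp = (2s)^2(3s)^3 = 108s^5
s^5 = 1.9 x 10^-26 / 108, so s = 2.8 × 10^-6 M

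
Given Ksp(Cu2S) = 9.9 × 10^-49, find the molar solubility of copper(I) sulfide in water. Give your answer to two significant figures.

s ≈ 6.3e-17 M

Cu2S(s) <=> 2 Cu^+ + S^2-
Ksp = [Cu^+]^2[S^2-]
If s mol/L of Cu2S dissolves, [Cu^+] = 2s and [S^2-] = s.
So Ksp = (2s)^2 × s = 4s^3
s = (9.9 × 10^-49 / 4)^(1/3) = 6.3 × 10^-17 M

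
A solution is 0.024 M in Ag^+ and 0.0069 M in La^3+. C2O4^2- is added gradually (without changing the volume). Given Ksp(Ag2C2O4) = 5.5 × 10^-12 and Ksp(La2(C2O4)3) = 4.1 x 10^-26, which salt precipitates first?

Ag2C2O4

Each salt begins to precipitate when Q = Ksp, i.e. when [C2O4^2-] reaches its threshold.
For Ag2C2O4: 5.5 × 10^-12 = (0.024)^2 × [C2O4^2-]  ⇒  [C2O4^2-] = 9.5 × 10^-9 M.
For La2(C2O4)3: 4.1 x 10^-26 = (0.0069)^2 × [C2O4^2-]^3  ⇒  [C2O4^2-] = 9.5 x 10^-8 M.
The salt with the lower threshold [C2O4^2-] precipitates first: Ag2C2O4.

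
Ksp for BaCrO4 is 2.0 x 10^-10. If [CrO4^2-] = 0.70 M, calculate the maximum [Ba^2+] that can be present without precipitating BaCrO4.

[Ba^2+] = 2.9e-10 M

BaCrO4(s) ⇌ Ba^2+(aq) + CrO4^2-(aq)
Ksp = [Ba^2+][CrO4^2-]
Precipitation begins when Q = Ksp. With [CrO4^2-] = 0.70 M:
2.0 x 10^-10 = (0.70) × [Ba^2+]
[Ba^2+] = (2.0 x 10^-10 / 7.0 × 10^-1) = 2.9 × 10^-10 M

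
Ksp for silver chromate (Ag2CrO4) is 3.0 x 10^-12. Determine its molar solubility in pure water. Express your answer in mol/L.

s ≈ 9.1 x 10^-5 M

Ag2CrO4(s) ⇌ 2 Ag^+(aq) + CrO4^2-(aq)
Ksp = [Ag^+]^2[CrO4^2-]
For each mole of Ag2CrO4 that dissolves: [Ag^+] = 2s, [CrO4^2-] = s.
Ksp = (2s)^2s = 4s^3
Solving, s = (3.0 x 10^-12/4)^(1/3) = 9.1 x 10^-5 M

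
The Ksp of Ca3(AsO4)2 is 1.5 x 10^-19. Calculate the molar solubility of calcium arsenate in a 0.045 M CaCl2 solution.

Ca3(AsO4)2(s) ⇌ 3 Ca^2+(aq) + 2 AsO4^3-(aq)
Ksp = [Ca^2+]^3[AsO4^3-]^2
Let s = moles of Ca3(AsO4)2 that dissolve per litre. [Ca^2+] = 0.045 + 3s ≈ 0.045, [AsO4^3-] = 2s (common-ion effect: Ca^2+ is already 0.045 M).
Ksp ≈ (0.045)^3 × (2s)^2
s = 2.0 × 10^-8 M
Check: 3s = 6.1 × 10^-8 ≪ 0.045, so the approximation is valid.

s = 2.0 × 10^-8 M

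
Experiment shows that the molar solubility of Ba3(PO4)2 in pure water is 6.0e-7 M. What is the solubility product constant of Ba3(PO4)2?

Ba3(PO4)2(s) ⇌ 3 Ba^2+(aq) + 2 PO4^3-(aq)
Let s = molar solubility. Then [Ba^2+] = 3s and [PO4^3-] = 2s.
Ksp = [Ba^2+]^3[PO4^3-]^2
So Ksp = (3s)^3 × (2s)^2 = 108s^5
Ksp = 108 × (6.0 × 10^-7)^5 = 8.4 x 10^-30

8.4 × 10^-30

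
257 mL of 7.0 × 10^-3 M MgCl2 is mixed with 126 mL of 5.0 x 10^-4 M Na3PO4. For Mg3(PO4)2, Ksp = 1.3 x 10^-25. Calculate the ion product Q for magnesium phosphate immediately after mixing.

Total volume = 257 + 126 = 383 mL.
[Mg^2+] = 7.0 × 10^-3 × (257/383) = 4.70 × 10^-3 M
[PO4^3-] = 5.0 × 10^-4 × (126/383) = 1.64 x 10^-4 M
Mg3(PO4)2(s) ⇌ 3 Mg^2+ + 2 PO4^3-, so Q = [Mg^2+]^3[PO4^3-]^2
Q = (4.70 × 10^-3)^3(1.64 x 10^-4)^2 = 2.8 × 10^-15
Q > Ksp, so Mg3(PO4)2 will precipitate.

Q ≈ 2.8 × 10^-15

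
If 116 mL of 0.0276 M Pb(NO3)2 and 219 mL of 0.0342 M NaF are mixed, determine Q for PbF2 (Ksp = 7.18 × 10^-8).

Total volume = 116 + 219 = 335 mL.
[Pb^2+] = 2.76 × 10^-2 × (116/335) = 9.557 x 10^-3 M
[F^-] = 3.42 x 10^-2 × (219/335) = 2.236 × 10^-2 M
PbF2(s) ⇌ Pb^2+(aq) + 2 F^-(aq), so Q = [Pb^2+][F^-]^2
Q = (9.557 x 10^-3)(2.236 × 10^-2)^2 = 4.78 × 10^-6
Q > Ksp, so PbF2 will precipitate.

4.78 × 10^-6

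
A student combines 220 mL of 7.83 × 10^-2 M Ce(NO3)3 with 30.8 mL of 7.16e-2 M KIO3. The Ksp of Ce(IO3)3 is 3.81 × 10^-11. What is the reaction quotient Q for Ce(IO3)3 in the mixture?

Total volume = 220 + 30.8 = 250.8 mL.
[Ce^3+] = 7.83 × 10^-2 × (220/250.8) = 6.868 × 10^-2 M
[IO3^-] = 7.16 × 10^-2 × (30.8/250.8) = 8.793 x 10^-3 M
Ce(IO3)3(s) <=> Ce^3+ + 3 IO3^-, so Q = [Ce^3+][IO3^-]^3
Q = (6.868 x 10^-2)(8.793 × 10^-3)^3 = 4.67 × 10^-8
Q > Ksp, so Ce(IO3)3 will precipitate.

Q = 4.67 x 10^-8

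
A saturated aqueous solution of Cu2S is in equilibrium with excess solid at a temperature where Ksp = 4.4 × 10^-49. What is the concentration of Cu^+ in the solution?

Cu2S(s) ⇌ 2 Cu^+ + S^2-
Ksp = [Cu^+]^2[S^2-]
Let s = molar solubility. Then [Cu^+] = 2s and [S^2-] = s.
Substituting: Ksp = (2s)^2s = 4s^3
s = (4.4 × 10^-49 / 4)^(1/3) = 4.79 x 10^-17 M
[Cu^+] = 2s = 9.6 × 10^-17 M

9.6e-17 M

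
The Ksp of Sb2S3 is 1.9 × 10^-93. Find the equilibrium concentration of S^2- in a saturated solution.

[S^2-] = 3.4e-19 M

Sb2S3(s) ⇌ 2 Sb^3+(aq) + 3 S^2-(aq)
Ksp = [Sb^3+]^2[S^2-]^3
If s mol/L of Sb2S3 dissolves, [Sb^3+] = 2s and [S^2-] = 3s.
Ksp = (2s)^2(3s)^3 = 108s^5
s = (1.9 × 10^-93 / 108)^(1/5) = 1.12 x 10^-19 M
[S^2-] = 3s = 3.4 x 10^-19 M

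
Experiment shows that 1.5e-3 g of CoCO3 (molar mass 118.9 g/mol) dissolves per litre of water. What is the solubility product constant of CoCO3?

Molar solubility s = (1.5 × 10^-3 g/L) / (118.9 g/mol) = 1.26 × 10^-5 M.
CoCO3(s) ⇌ Co^2+ + CO3^2-
Let s = molar solubility. Then [Co^2+] = s and [CO3^2-] = s.
Ksp = [Co^2+][CO3^2-]
Ksp = s^2
With s = 1.26 × 10^-5: Ksp = 1.6 × 10^-10

1.6e-10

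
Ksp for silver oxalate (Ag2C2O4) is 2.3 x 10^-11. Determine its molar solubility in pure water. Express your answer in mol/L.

Ag2C2O4(s) ⇌ 2 Ag^+ + C2O4^2-
Ksp = [Ag^+]^2[C2O4^2-]
For each mole of Ag2C2O4 that dissolves: [Ag^+] = 2s, [C2O4^2-] = s.
Substituting: Ksp = (2s)^2s = 4s^3
s^3 = 2.3 x 10^-11 / 4, so s = 1.8 x 10^-4 M

s = 1.8e-4 M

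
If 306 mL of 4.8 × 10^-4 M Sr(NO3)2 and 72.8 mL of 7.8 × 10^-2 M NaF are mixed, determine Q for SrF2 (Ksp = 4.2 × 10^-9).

Total volume = 306 + 72.8 = 378.8 mL.
[Sr^2+] = 4.8 × 10^-4 × (306/378.8) = 3.88 x 10^-4 M
[F^-] = 7.8 x 10^-2 × (72.8/378.8) = 1.50 x 10^-2 M
SrF2(s) ⇌ Sr^2+(aq) + 2 F^-(aq), so Q = [Sr^2+][F^-]^2
Q = (3.88 x 10^-4)(1.50 × 10^-2)^2 = 8.7 × 10^-8
Q > Ksp, so SrF2 will precipitate.

8.7 × 10^-8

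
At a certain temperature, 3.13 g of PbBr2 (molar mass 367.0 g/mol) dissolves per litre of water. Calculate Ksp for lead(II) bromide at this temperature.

Molar solubility s = (3.13 g/L) / (367.0 g/mol) = 8.529 × 10^-3 M.
PbBr2(s) ⇌ Pb^2+ + 2 Br^-
Let s = molar solubility. Then [Pb^2+] = s and [Br^-] = 2s.
Ksp = [Pb^2+][Br^-]^2
Substituting: Ksp = s(2s)^2 = 4s^3
Ksp = 4 × (8.529 × 10^-3)^3 = 2.48 x 10^-6

2.48 × 10^-6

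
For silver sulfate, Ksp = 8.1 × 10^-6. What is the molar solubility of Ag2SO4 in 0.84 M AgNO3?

1.1e-5 M

Ag2SO4(s) ⇌ 2 Ag^+ + SO4^2-
Ksp = [Ag^+]^2[SO4^2-]
If s mol/L dissolves here, [Ag^+] = 0.84 + 2s ≈ 0.84, [SO4^2-] = s (common-ion effect: Ag^+ is already 0.84 M).
Ksp ≈ (0.84)^2 × s
s = 1.1 × 10^-5 M
Check: 2s = 2.3 × 10^-5 ≪ 0.84, so the approximation is valid.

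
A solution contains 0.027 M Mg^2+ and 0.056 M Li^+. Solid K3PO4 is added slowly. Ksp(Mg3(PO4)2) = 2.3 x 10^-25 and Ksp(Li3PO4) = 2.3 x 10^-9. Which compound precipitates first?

Precipitation of each salt starts when its ion product equals its Ksp.
For Mg3(PO4)2: 2.3 x 10^-25 = (0.027)^3 × [PO4^3-]^2  ⇒  [PO4^3-] = 1.1 × 10^-10 M.
For Li3PO4: 2.3 x 10^-9 = (0.056)^3 × [PO4^3-]  ⇒  [PO4^3-] = 1.3 × 10^-5 M.
The salt with the lower threshold [PO4^3-] precipitates first: Mg3(PO4)2.

Mg3(PO4)2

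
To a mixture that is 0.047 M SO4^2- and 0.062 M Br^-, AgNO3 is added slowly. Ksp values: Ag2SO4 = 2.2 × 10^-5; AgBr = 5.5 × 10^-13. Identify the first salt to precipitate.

AgBr

Precipitation of each salt starts when its ion product equals its Ksp.
For Ag2SO4: 2.2 × 10^-5 = 0.047 × [Ag^+]^2  ⇒  [Ag^+] = 2.2 × 10^-2 M.
For AgBr: 5.5 × 10^-13 = 0.062 × [Ag^+]  ⇒  [Ag^+] = 8.9 x 10^-12 M.
The salt with the lower threshold [Ag^+] precipitates first: AgBr.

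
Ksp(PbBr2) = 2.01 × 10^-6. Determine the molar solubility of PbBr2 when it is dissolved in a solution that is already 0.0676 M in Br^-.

s = 4.40e-4 M

PbBr2(s) ⇌ Pb^2+(aq) + 2 Br^-(aq)
Ksp = [Pb^2+][Br^-]^2
If s mol/L dissolves here, [Pb^2+] = s, [Br^-] = 0.0676 + 2s ≈ 0.0676 (Ksp is small, so little additional dissolves).
Ksp ≈ s × (0.0676)^2
s = 4.40 × 10^-4 M
Check: 2s = 8.8 × 10^-4 ≪ 0.0676, so the approximation is valid.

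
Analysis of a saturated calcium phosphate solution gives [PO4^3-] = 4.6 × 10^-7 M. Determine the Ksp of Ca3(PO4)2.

Ca3(PO4)2(s) ⇌ 3 Ca^2+(aq) + 2 PO4^3-(aq)
Stoichiometry gives [Ca^2+] = (3/2)[PO4^3-] = 6.90 × 10^-7 M.
Ksp = [Ca^2+]^3[PO4^3-]^2
Ksp = (6.90 × 10^-7)^3 × (4.6 x 10^-7)^2 = 7.0 × 10^-32

Ksp ≈ 7.0 x 10^-32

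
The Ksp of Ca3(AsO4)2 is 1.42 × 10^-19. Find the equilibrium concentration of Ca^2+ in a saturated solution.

Ca3(AsO4)2(s) <=> 3 Ca^2+ + 2 AsO4^3-
Ksp = [Ca^2+]^3[AsO4^3-]^2
With molar solubility s: [Ca^2+] = 3s, [AsO4^3-] = 2s.
Substituting: Ksp = (3s)^3(2s)^2 = 108s^5
Solving, s = (1.42 × 10^-19/108)^(1/5) = 6.665 × 10^-5 M
[Ca^2+] = 3s = 2.00 × 10^-4 M

[Ca^2+] ≈ 2.00e-4 M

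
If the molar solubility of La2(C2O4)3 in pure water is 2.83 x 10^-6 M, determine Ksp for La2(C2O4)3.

La2(C2O4)3(s) ⇌ 2 La^3+(aq) + 3 C2O4^2-(aq)
With molar solubility s: [La^3+] = 2s, [C2O4^2-] = 3s.
Ksp = [La^3+]^2[C2O4^2-]^3
Substituting: Ksp = (2s)^2(3s)^3 = 108s^5
Ksp = 108 × (2.83 × 10^-6)^5 = 1.96 x 10^-26

1.96e-26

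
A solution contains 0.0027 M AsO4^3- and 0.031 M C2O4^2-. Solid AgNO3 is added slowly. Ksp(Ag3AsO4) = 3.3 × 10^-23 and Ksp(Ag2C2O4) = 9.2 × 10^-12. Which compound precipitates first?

Ag3AsO4

Precipitation of each salt starts when its ion product equals its Ksp.
For Ag3AsO4: 3.3 × 10^-23 = 0.0027 × [Ag^+]^3  ⇒  [Ag^+] = 2.3 × 10^-7 M.
For Ag2C2O4: 9.2 × 10^-12 = 0.031 × [Ag^+]^2  ⇒  [Ag^+] = 1.7 × 10^-5 M.
The salt with the lower threshold [Ag^+] precipitates first: Ag3AsO4.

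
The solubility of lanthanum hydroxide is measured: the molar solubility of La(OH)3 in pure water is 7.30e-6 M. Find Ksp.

La(OH)3(s) ⇌ La^3+ + 3 OH^-
With molar solubility s: [La^3+] = s, [OH^-] = 3s.
Ksp = [La^3+][OH^-]^3
Ksp = s(3s)^3 = 27s^4
Ksp = 27 × (7.30 x 10^-6)^4 = 7.67 x 10^-20

Ksp = 7.67 × 10^-20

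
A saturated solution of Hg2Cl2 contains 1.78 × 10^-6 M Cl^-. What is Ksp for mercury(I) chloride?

Hg2Cl2(s) <=> Hg2^2+(aq) + 2 Cl^-(aq)
Stoichiometry gives [Hg2^2+] = (1/2)[Cl^-] = 8.900 x 10^-7 M.
Ksp = [Hg2^2+][Cl^-]^2
Ksp = 8.900 x 10^-7 × (1.78 × 10^-6)^2 = 2.82 x 10^-18

2.82e-18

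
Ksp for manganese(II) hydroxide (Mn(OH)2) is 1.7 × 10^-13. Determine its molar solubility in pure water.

s ≈ 3.5e-5 M

Mn(OH)2(s) <=> Mn^2+ + 2 OH^-
Ksp = [Mn^2+][OH^-]^2
If s mol/L of Mn(OH)2 dissolves, [Mn^2+] = s and [OH^-] = 2s.
So Ksp = s × (2s)^2 = 4s^3
s = (1.7 × 10^-13 / 4)^(1/3) = 3.5 × 10^-5 M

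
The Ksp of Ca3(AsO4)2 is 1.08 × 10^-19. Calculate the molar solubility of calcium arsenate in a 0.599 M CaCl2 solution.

Ca3(AsO4)2(s) <=> 3 Ca^2+ + 2 AsO4^3-
Ksp = [Ca^2+]^3[AsO4^3-]^2
Let s be the molar solubility in this solution. [Ca^2+] = 0.599 + 3s ≈ 0.599, [AsO4^3-] = 2s (Ksp is small, so little additional dissolves).
Ksp ≈ (0.599)^3 × (2s)^2
s = 3.54 × 10^-10 M
Check: 3s = 1.1 × 10^-9 ≪ 0.599, so the approximation is valid.

s = 3.54e-10 M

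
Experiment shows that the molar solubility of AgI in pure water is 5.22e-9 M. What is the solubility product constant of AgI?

AgI(s) ⇌ Ag^+(aq) + I^-(aq)
With molar solubility s: [Ag^+] = s, [I^-] = s.
Ksp = [Ag^+][I^-]
Ksp = (s)(s) = s^2
With s = 5.22 × 10^-9: Ksp = 2.72 × 10^-17

Ksp = 2.72e-17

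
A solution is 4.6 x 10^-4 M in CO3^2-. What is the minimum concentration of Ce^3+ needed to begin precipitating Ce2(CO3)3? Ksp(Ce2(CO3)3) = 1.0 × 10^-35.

[Ce^3+] ≈ 3.2 × 10^-13 M

Ce2(CO3)3(s) ⇌ 2 Ce^3+(aq) + 3 CO3^2-(aq)
Ksp = [Ce^3+]^2[CO3^2-]^3
Precipitation begins when Q = Ksp. With [CO3^2-] = 4.6 x 10^-4 M:
1.0 × 10^-35 = (4.6 x 10^-4)^3 × [Ce^3+]^2
[Ce^3+] = (1.0 × 10^-35 / 9.73 x 10^-11)^(1/2) = 3.2 x 10^-13 M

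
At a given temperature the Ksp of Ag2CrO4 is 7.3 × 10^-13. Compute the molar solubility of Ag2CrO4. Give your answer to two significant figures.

s ≈ 5.7 × 10^-5 M

Ag2CrO4(s) <=> 2 Ag^+(aq) + CrO4^2-(aq)
Ksp = [Ag^+]^2[CrO4^2-]
If s mol/L of Ag2CrO4 dissolves, [Ag^+] = 2s and [CrO4^2-] = s.
Ksp = (2s)^2s = 4s^3
Solving, s = (7.3 × 10^-13/4)^(1/3) = 5.7 x 10^-5 M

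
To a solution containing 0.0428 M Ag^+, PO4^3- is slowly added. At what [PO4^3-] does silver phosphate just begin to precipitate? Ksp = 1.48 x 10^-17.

Ag3PO4(s) <=> 3 Ag^+ + PO4^3-
Ksp = [Ag^+]^3[PO4^3-]
Precipitation begins when Q = Ksp. With [Ag^+] = 0.0428 M:
1.48 x 10^-17 = (0.0428)^3 × [PO4^3-]
[PO4^3-] = (1.48 x 10^-17 / 7.840 x 10^-5) = 1.89 × 10^-13 M

[PO4^3-] = 1.89 × 10^-13 M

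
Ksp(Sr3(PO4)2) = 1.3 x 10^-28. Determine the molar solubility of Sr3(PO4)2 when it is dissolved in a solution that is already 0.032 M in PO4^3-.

s ≈ 1.7 × 10^-9 M

Sr3(PO4)2(s) ⇌ 3 Sr^2+(aq) + 2 PO4^3-(aq)
Ksp = [Sr^2+]^3[PO4^3-]^2
Let s = moles of Sr3(PO4)2 that dissolve per litre. [Sr^2+] = 3s, [PO4^3-] = 0.032 + 2s ≈ 0.032 (common-ion effect: PO4^3- is already 0.032 M).
Ksp ≈ (3s)^3 × (0.032)^2
s = 1.7 x 10^-9 M
Check: 2s = 3.4 x 10^-9 ≪ 0.032, so the approximation is valid.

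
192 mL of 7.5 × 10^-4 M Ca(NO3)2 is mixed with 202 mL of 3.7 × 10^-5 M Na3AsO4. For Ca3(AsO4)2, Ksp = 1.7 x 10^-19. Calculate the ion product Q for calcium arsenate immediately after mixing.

Total volume = 192 + 202 = 394 mL.
[Ca^2+] = 7.5 × 10^-4 × (192/394) = 3.65 × 10^-4 M
[AsO4^3-] = 3.7 × 10^-5 × (202/394) = 1.90 × 10^-5 M
Ca3(AsO4)2(s) ⇌ 3 Ca^2+(aq) + 2 AsO4^3-(aq), so Q = [Ca^2+]^3[AsO4^3-]^2
Q = (3.65 × 10^-4)^3(1.90 × 10^-5)^2 = 1.8 × 10^-20
Q < Ksp, so no precipitate of Ca3(AsO4)2 forms.

Q = 1.8e-20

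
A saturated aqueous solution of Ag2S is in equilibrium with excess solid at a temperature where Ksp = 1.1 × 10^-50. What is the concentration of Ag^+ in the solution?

[Ag^+] = 2.8 x 10^-17 M

Ag2S(s) <=> 2 Ag^+ + S^2-
Ksp = [Ag^+]^2[S^2-]
For each mole of Ag2S that dissolves: [Ag^+] = 2s, [S^2-] = s.
Substituting: Ksp = (2s)^2s = 4s^3
Solving, s = (1.1 × 10^-50/4)^(1/3) = 1.40 × 10^-17 M
[Ag^+] = 2s = 2.8 x 10^-17 M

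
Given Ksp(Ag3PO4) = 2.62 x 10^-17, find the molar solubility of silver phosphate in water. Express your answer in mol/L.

s = 3.14e-5 M

Ag3PO4(s) ⇌ 3 Ag^+(aq) + PO4^3-(aq)
Ksp = [Ag^+]^3[PO4^3-]
For each mole of Ag3PO4 that dissolves: [Ag^+] = 3s, [PO4^3-] = s.
Ksp = (3s)^3s = 27s^4
s = (2.62 x 10^-17 / 27)^(1/4) = 3.14 × 10^-5 M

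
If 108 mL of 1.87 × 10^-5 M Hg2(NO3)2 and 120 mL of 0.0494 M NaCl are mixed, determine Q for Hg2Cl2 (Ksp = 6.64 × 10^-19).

Total volume = 108 + 120 = 228 mL.
[Hg2^2+] = 1.87 × 10^-5 × (108/228) = 8.858 x 10^-6 M
[Cl^-] = 4.94 x 10^-2 × (120/228) = 2.600 × 10^-2 M
Hg2Cl2(s) <=> Hg2^2+ + 2 Cl^-, so Q = [Hg2^2+][Cl^-]^2
Q = (8.858 × 10^-6)(2.600 × 10^-2)^2 = 5.99 x 10^-9
Q > Ksp, so Hg2Cl2 will precipitate.

Q = 5.99 × 10^-9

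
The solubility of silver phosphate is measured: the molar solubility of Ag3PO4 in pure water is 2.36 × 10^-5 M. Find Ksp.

Ksp = 8.38e-18

Ag3PO4(s) ⇌ 3 Ag^+(aq) + PO4^3-(aq)
With molar solubility s: [Ag^+] = 3s, [PO4^3-] = s.
Ksp = [Ag^+]^3[PO4^3-]
Substituting: Ksp = (3s)^3s = 27s^4
With s = 2.36 x 10^-5: Ksp = 8.38 x 10^-18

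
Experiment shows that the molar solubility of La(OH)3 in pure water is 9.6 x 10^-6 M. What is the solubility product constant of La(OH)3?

Ksp ≈ 2.3 × 10^-19

La(OH)3(s) ⇌ La^3+(aq) + 3 OH^-(aq)
With molar solubility s: [La^3+] = s, [OH^-] = 3s.
Ksp = [La^3+][OH^-]^3
Ksp = s(3s)^3 = 27s^4
With s = 9.6 x 10^-6: Ksp = 2.3 × 10^-19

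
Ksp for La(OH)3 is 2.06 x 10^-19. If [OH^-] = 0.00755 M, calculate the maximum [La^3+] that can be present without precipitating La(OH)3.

La(OH)3(s) ⇌ La^3+ + 3 OH^-
Ksp = [La^3+][OH^-]^3
Precipitation begins when Q = Ksp. With [OH^-] = 0.00755 M:
2.06 x 10^-19 = (0.00755)^3 × [La^3+]
[La^3+] = (2.06 x 10^-19 / 4.304 × 10^-7) = 4.79 × 10^-13 M

[La^3+] ≈ 4.79e-13 M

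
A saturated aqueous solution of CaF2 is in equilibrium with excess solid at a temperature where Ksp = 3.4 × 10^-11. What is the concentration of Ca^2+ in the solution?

[Ca^2+] = 2.0e-4 M

CaF2(s) <=> Ca^2+(aq) + 2 F^-(aq)
Ksp = [Ca^2+][F^-]^2
For each mole of CaF2 that dissolves: [Ca^2+] = s, [F^-] = 2s.
Substituting: Ksp = s(2s)^2 = 4s^3
s = (3.4 × 10^-11 / 4)^(1/3) = 2.04 x 10^-4 M
[Ca^2+] = s = 2.0 × 10^-4 M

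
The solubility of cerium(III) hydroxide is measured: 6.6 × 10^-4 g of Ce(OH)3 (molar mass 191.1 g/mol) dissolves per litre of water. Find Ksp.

Molar solubility s = (6.6 x 10^-4 g/L) / (191.1 g/mol) = 3.45 × 10^-6 M.
Ce(OH)3(s) ⇌ Ce^3+ + 3 OH^-
For each mole of Ce(OH)3 that dissolves: [Ce^3+] = s, [OH^-] = 3s.
Ksp = [Ce^3+][OH^-]^3
Ksp = s(3s)^3 = 27s^4
With s = 3.45 × 10^-6: Ksp = 3.8 × 10^-21

3.8e-21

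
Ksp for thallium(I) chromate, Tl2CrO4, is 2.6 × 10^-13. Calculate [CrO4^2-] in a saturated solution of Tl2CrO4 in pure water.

4.0 × 10^-5 M

Tl2CrO4(s) ⇌ 2 Tl^+ + CrO4^2-
Ksp = [Tl^+]^2[CrO4^2-]
With molar solubility s: [Tl^+] = 2s, [CrO4^2-] = s.
So Ksp = (2s)^2 × s = 4s^3
s = (2.6 × 10^-13 / 4)^(1/3) = 4.02 x 10^-5 M
[CrO4^2-] = s = 4.0 × 10^-5 M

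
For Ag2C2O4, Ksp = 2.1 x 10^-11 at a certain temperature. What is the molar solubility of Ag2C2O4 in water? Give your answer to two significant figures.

Ag2C2O4(s) ⇌ 2 Ag^+ + C2O4^2-
Ksp = [Ag^+]^2[C2O4^2-]
Let s = molar solubility. Then [Ag^+] = 2s and [C2O4^2-] = s.
So Ksp = (2s)^2 × s = 4s^3
s^3 = 2.1 x 10^-11 / 4, so s = 1.7 × 10^-4 M

s = 1.7 x 10^-4 M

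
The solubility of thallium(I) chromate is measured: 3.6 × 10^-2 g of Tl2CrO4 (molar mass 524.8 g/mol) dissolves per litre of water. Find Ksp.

Ksp ≈ 1.3 x 10^-12

Molar solubility s = (3.6 × 10^-2 g/L) / (524.8 g/mol) = 6.86 × 10^-5 M.
Tl2CrO4(s) ⇌ 2 Tl^+ + CrO4^2-
With molar solubility s: [Tl^+] = 2s, [CrO4^2-] = s.
Ksp = [Tl^+]^2[CrO4^2-]
Substituting: Ksp = (2s)^2s = 4s^3
With s = 6.86 × 10^-5: Ksp = 1.3 × 10^-12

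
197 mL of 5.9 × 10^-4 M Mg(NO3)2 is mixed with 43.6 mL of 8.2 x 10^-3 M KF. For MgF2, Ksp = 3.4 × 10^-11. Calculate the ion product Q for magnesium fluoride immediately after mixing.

Total volume = 197 + 43.6 = 240.6 mL.
[Mg^2+] = 5.9 x 10^-4 × (197/240.6) = 4.83 × 10^-4 M
[F^-] = 8.2 × 10^-3 × (43.6/240.6) = 1.49 x 10^-3 M
MgF2(s) ⇌ Mg^2+(aq) + 2 F^-(aq), so Q = [Mg^2+][F^-]^2
Q = (4.83 × 10^-4)(1.49 × 10^-3)^2 = 1.1 x 10^-9
Q > Ksp, so MgF2 will precipitate.

1.1 x 10^-9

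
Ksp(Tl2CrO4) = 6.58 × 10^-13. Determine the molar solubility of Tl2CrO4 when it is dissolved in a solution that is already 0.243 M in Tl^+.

1.11e-11 M

Tl2CrO4(s) ⇌ 2 Tl^+ + CrO4^2-
Ksp = [Tl^+]^2[CrO4^2-]
Let s be the molar solubility in this solution. [Tl^+] = 0.243 + 2s ≈ 0.243, [CrO4^2-] = s (Ksp is small, so little additional dissolves).
Ksp ≈ (0.243)^2 × s
s = 1.11 × 10^-11 M
Check: 2s = 2.2 × 10^-11 ≪ 0.243, so the approximation is valid.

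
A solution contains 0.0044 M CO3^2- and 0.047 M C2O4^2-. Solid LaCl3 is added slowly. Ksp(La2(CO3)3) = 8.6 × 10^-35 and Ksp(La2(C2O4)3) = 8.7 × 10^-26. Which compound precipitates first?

La2(CO3)3

Each salt begins to precipitate when Q = Ksp, i.e. when [La^3+] reaches its threshold.
For La2(CO3)3: 8.6 × 10^-35 = (0.0044)^3 × [La^3+]^2  ⇒  [La^3+] = 3.2 x 10^-14 M.
For La2(C2O4)3: 8.7 × 10^-26 = (0.047)^3 × [La^3+]^2  ⇒  [La^3+] = 2.9 × 10^-11 M.
The salt with the lower threshold [La^3+] precipitates first: La2(CO3)3.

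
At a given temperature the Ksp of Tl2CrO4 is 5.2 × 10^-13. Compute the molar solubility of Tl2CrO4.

Tl2CrO4(s) <=> 2 Tl^+(aq) + CrO4^2-(aq)
Ksp = [Tl^+]^2[CrO4^2-]
Let s = molar solubility. Then [Tl^+] = 2s and [CrO4^2-] = s.
Ksp = (2s)^2s = 4s^3
s = (5.2 × 10^-13 / 4)^(1/3) = 5.1 × 10^-5 M

s ≈ 5.1e-5 M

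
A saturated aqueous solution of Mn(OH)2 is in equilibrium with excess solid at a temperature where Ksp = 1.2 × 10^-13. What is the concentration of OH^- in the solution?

Mn(OH)2(s) ⇌ Mn^2+ + 2 OH^-
Ksp = [Mn^2+][OH^-]^2
With molar solubility s: [Mn^2+] = s, [OH^-] = 2s.
Substituting: Ksp = s(2s)^2 = 4s^3
s = (1.2 × 10^-13 / 4)^(1/3) = 3.11 × 10^-5 M
[OH^-] = 2s = 6.2 x 10^-5 M

[OH^-] = 6.2 × 10^-5 M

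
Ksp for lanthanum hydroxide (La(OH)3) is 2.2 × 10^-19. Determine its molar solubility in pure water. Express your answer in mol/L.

La(OH)3(s) <=> La^3+ + 3 OH^-
Ksp = [La^3+][OH^-]^3
With molar solubility s: [La^3+] = s, [OH^-] = 3s.
Ksp = s(3s)^3 = 27s^4
s = (2.2 × 10^-19 / 27)^(1/4) = 9.5 × 10^-6 M

9.5 × 10^-6 M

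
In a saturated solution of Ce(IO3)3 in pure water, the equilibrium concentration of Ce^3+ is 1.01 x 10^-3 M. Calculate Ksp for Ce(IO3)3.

Ce(IO3)3(s) ⇌ Ce^3+(aq) + 3 IO3^-(aq)
Stoichiometry gives [IO3^-] = (3/1)[Ce^3+] = 3.030 × 10^-3 M.
Ksp = [Ce^3+][IO3^-]^3
Ksp = 1.01 x 10^-3 × (3.030 x 10^-3)^3 = 2.81 × 10^-11

Ksp ≈ 2.81 × 10^-11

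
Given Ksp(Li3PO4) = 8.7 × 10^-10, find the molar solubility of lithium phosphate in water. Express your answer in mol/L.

s = 2.4 × 10^-3 M

Li3PO4(s) <=> 3 Li^+ + PO4^3-
Ksp = [Li^+]^3[PO4^3-]
Let s = molar solubility. Then [Li^+] = 3s and [PO4^3-] = s.
So Ksp = (3s)^3 × s = 27s^4
s^4 = 8.7 × 10^-10 / 27, so s = 2.4 x 10^-3 M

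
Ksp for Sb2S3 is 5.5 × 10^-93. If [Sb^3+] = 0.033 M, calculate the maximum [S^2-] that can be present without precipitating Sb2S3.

Sb2S3(s) ⇌ 2 Sb^3+(aq) + 3 S^2-(aq)
Ksp = [Sb^3+]^2[S^2-]^3
Precipitation begins when Q = Ksp. With [Sb^3+] = 0.033 M:
5.5 × 10^-93 = (0.033)^2 × [S^2-]^3
[S^2-] = (5.5 × 10^-93 / 1.09 × 10^-3)^(1/3) = 1.7 x 10^-30 M

[S^2-] = 1.7 × 10^-30 M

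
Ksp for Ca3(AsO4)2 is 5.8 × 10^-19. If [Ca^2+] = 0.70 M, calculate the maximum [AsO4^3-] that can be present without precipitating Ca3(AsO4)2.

[AsO4^3-] = 1.3 x 10^-9 M

Ca3(AsO4)2(s) <=> 3 Ca^2+ + 2 AsO4^3-
Ksp = [Ca^2+]^3[AsO4^3-]^2
Precipitation begins when Q = Ksp. With [Ca^2+] = 0.70 M:
5.8 × 10^-19 = (0.70)^3 × [AsO4^3-]^2
[AsO4^3-] = (5.8 × 10^-19 / 3.43 × 10^-1)^(1/2) = 1.3 × 10^-9 M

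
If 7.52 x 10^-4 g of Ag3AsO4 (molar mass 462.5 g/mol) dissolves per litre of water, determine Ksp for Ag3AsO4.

1.89e-22

Molar solubility s = (7.52 × 10^-4 g/L) / (462.5 g/mol) = 1.626 x 10^-6 M.
Ag3AsO4(s) <=> 3 Ag^+(aq) + AsO4^3-(aq)
For each mole of Ag3AsO4 that dissolves: [Ag^+] = 3s, [AsO4^3-] = s.
Ksp = [Ag^+]^3[AsO4^3-]
So Ksp = (3s)^3 × s = 27s^4
Ksp = 27 × (1.626 × 10^-6)^4 = 1.89 × 10^-22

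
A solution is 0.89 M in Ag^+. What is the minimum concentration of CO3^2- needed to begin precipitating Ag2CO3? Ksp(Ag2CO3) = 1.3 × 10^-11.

Ag2CO3(s) <=> 2 Ag^+ + CO3^2-
Ksp = [Ag^+]^2[CO3^2-]
Precipitation begins when Q = Ksp. With [Ag^+] = 0.89 M:
1.3 × 10^-11 = (0.89)^2 × [CO3^2-]
[CO3^2-] = (1.3 × 10^-11 / 7.92 x 10^-1) = 1.6 × 10^-11 M

1.6e-11 M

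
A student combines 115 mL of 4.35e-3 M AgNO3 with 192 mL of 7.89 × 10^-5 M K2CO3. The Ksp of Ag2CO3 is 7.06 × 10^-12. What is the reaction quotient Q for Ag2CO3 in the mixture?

Total volume = 115 + 192 = 307 mL.
[Ag^+] = 4.35 x 10^-3 × (115/307) = 1.629 × 10^-3 M
[CO3^2-] = 7.89 x 10^-5 × (192/307) = 4.934 × 10^-5 M
Ag2CO3(s) ⇌ 2 Ag^+ + CO3^2-, so Q = [Ag^+]^2[CO3^2-]
Q = (1.629 x 10^-3)^2(4.934 × 10^-5) = 1.31 × 10^-10
Q > Ksp, so Ag2CO3 will precipitate.

Q ≈ 1.31 x 10^-10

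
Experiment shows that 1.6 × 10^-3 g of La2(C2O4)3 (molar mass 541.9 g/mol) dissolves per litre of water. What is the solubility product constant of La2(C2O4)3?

2.4 × 10^-26

Molar solubility s = (1.6 × 10^-3 g/L) / (541.9 g/mol) = 2.95 x 10^-6 M.
La2(C2O4)3(s) ⇌ 2 La^3+ + 3 C2O4^2-
With molar solubility s: [La^3+] = 2s, [C2O4^2-] = 3s.
Ksp = [La^3+]^2[C2O4^2-]^3
Substituting: Ksp = (2s)^2(3s)^3 = 108s^5
Ksp = 108 × (2.95 x 10^-6)^5 = 2.4 × 10^-26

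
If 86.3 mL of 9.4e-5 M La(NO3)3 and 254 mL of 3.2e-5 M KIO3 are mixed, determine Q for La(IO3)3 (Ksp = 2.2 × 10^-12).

Total volume = 86.3 + 254 = 340.3 mL.
[La^3+] = 9.4 × 10^-5 × (86.3/340.3) = 2.38 × 10^-5 M
[IO3^-] = 3.2 × 10^-5 × (254/340.3) = 2.39 x 10^-5 M
La(IO3)3(s) ⇌ La^3+ + 3 IO3^-, so Q = [La^3+][IO3^-]^3
Q = (2.38 x 10^-5)(2.39 x 10^-5)^3 = 3.2 x 10^-19
Q < Ksp, so no precipitate of La(IO3)3 forms.

Q ≈ 3.2 x 10^-19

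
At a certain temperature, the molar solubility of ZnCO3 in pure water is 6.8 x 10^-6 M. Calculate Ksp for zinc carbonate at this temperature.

ZnCO3(s) <=> Zn^2+(aq) + CO3^2-(aq)
Let s = molar solubility. Then [Zn^2+] = s and [CO3^2-] = s.
Ksp = [Zn^2+][CO3^2-]
Ksp = s^2
With s = 6.8 × 10^-6: Ksp = 4.6 x 10^-11

Ksp ≈ 4.6e-11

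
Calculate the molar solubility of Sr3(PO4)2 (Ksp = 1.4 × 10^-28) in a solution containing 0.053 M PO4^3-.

Sr3(PO4)2(s) ⇌ 3 Sr^2+ + 2 PO4^3-
Ksp = [Sr^2+]^3[PO4^3-]^2
If s mol/L dissolves here, [Sr^2+] = 3s, [PO4^3-] = 0.053 + 2s ≈ 0.053 (since the PO4^3- already present dominates).
Ksp ≈ (3s)^3 × (0.053)^2
s = 1.2 x 10^-9 M
Check: 2s = 2.5 × 10^-9 ≪ 0.053, so the approximation is valid.

s = 1.2e-9 M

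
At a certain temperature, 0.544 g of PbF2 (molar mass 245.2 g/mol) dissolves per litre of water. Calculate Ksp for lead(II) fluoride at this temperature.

Ksp = 4.37e-8

Molar solubility s = (5.44 × 10^-1 g/L) / (245.2 g/mol) = 2.219 x 10^-3 M.
PbF2(s) <=> Pb^2+ + 2 F^-
Let s = molar solubility. Then [Pb^2+] = s and [F^-] = 2s.
Ksp = [Pb^2+][F^-]^2
Ksp = s(2s)^2 = 4s^3
Ksp = 4 × (2.219 × 10^-3)^3 = 4.37 × 10^-8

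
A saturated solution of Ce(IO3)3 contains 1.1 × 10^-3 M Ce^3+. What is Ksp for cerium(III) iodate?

4.0e-11

Ce(IO3)3(s) <=> Ce^3+ + 3 IO3^-
Stoichiometry gives [IO3^-] = (3/1)[Ce^3+] = 3.30 x 10^-3 M.
Ksp = [Ce^3+][IO3^-]^3
Ksp = 1.1 × 10^-3 × (3.30 × 10^-3)^3 = 4.0 x 10^-11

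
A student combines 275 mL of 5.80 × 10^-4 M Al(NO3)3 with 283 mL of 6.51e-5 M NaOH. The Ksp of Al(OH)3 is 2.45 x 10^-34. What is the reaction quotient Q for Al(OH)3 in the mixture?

Q ≈ 1.03e-17

Total volume = 275 + 283 = 558 mL.
[Al^3+] = 5.80 × 10^-4 × (275/558) = 2.858 × 10^-4 M
[OH^-] = 6.51 × 10^-5 × (283/558) = 3.302 x 10^-5 M
Al(OH)3(s) ⇌ Al^3+ + 3 OH^-, so Q = [Al^3+][OH^-]^3
Q = (2.858 × 10^-4)(3.302 × 10^-5)^3 = 1.03 × 10^-17
Q > Ksp, so Al(OH)3 will precipitate.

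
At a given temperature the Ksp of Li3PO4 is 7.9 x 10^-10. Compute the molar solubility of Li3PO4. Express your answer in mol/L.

2.3e-3 M

Li3PO4(s) ⇌ 3 Li^+(aq) + PO4^3-(aq)
Ksp = [Li^+]^3[PO4^3-]
Let s = molar solubility. Then [Li^+] = 3s and [PO4^3-] = s.
Ksp = (3s)^3s = 27s^4
Solving, s = (7.9 x 10^-10/27)^(1/4) = 2.3 × 10^-3 M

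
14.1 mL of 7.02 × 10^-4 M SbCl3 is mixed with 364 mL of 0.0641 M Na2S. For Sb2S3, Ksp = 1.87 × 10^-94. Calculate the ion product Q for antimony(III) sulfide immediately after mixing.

Total volume = 14.1 + 364 = 378.1 mL.
[Sb^3+] = 7.02 × 10^-4 × (14.1/378.1) = 2.618 x 10^-5 M
[S^2-] = 6.41 × 10^-2 × (364/378.1) = 6.171 × 10^-2 M
Sb2S3(s) <=> 2 Sb^3+ + 3 S^2-, so Q = [Sb^3+]^2[S^2-]^3
Q = (2.618 × 10^-5)^2(6.171 x 10^-2)^3 = 1.61 × 10^-13
Q > Ksp, so Sb2S3 will precipitate.

Q ≈ 1.61 x 10^-13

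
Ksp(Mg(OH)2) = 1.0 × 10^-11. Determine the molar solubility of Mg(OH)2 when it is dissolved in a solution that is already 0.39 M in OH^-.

s = 6.6e-11 M

Mg(OH)2(s) ⇌ Mg^2+ + 2 OH^-
Ksp = [Mg^2+][OH^-]^2
Let s = moles of Mg(OH)2 that dissolve per litre. [Mg^2+] = s, [OH^-] = 0.39 + 2s ≈ 0.39 (since the OH^- already present dominates).
Ksp ≈ s × (0.39)^2
s = 6.6 x 10^-11 M
Check: 2s = 1.3 × 10^-10 ≪ 0.39, so the approximation is valid.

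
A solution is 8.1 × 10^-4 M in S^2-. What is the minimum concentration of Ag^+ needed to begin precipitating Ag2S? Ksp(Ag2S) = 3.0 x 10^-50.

Ag2S(s) ⇌ 2 Ag^+(aq) + S^2-(aq)
Ksp = [Ag^+]^2[S^2-]
Precipitation begins when Q = Ksp. With [S^2-] = 8.1 × 10^-4 M:
3.0 x 10^-50 = (8.1 × 10^-4) × [Ag^+]^2
[Ag^+] = (3.0 x 10^-50 / 8.1 × 10^-4)^(1/2) = 6.1 × 10^-24 M

6.1e-24 M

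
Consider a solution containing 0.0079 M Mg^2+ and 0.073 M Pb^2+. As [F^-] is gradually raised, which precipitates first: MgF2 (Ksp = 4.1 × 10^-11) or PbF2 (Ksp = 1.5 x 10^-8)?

MgF2

Precipitation of each salt starts when its ion product equals its Ksp.
For MgF2: 4.1 × 10^-11 = 0.0079 × [F^-]^2  ⇒  [F^-] = 7.2 × 10^-5 M.
For PbF2: 1.5 x 10^-8 = 0.073 × [F^-]^2  ⇒  [F^-] = 4.5 x 10^-4 M.
The salt with the lower threshold [F^-] precipitates first: MgF2.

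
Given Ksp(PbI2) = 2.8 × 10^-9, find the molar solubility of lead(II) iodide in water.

s ≈ 8.9e-4 M

PbI2(s) ⇌ Pb^2+(aq) + 2 I^-(aq)
Ksp = [Pb^2+][I^-]^2
If s mol/L of PbI2 dissolves, [Pb^2+] = s and [I^-] = 2s.
Substituting: Ksp = s(2s)^2 = 4s^3
s^3 = 2.8 × 10^-9 / 4, so s = 8.9 × 10^-4 M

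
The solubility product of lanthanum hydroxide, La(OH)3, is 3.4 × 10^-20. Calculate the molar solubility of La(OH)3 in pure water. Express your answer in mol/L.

6.0 × 10^-6 M

La(OH)3(s) ⇌ La^3+(aq) + 3 OH^-(aq)
Ksp = [La^3+][OH^-]^3
With molar solubility s: [La^3+] = s, [OH^-] = 3s.
So Ksp = s × (3s)^3 = 27s^4
s = (3.4 × 10^-20 / 27)^(1/4) = 6.0 x 10^-6 M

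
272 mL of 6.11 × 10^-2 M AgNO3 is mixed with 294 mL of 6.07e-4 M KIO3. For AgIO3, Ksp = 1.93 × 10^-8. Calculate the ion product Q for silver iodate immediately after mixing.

9.26e-6

Total volume = 272 + 294 = 566 mL.
[Ag^+] = 6.11 x 10^-2 × (272/566) = 2.936 x 10^-2 M
[IO3^-] = 6.07 × 10^-4 × (294/566) = 3.153 × 10^-4 M
AgIO3(s) <=> Ag^+ + IO3^-, so Q = [Ag^+][IO3^-]
Q = (2.936 × 10^-2)(3.153 x 10^-4) = 9.26 × 10^-6
Q > Ksp, so AgIO3 will precipitate.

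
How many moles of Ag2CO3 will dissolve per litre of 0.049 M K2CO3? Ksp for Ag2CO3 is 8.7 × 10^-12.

Ag2CO3(s) ⇌ 2 Ag^+(aq) + CO3^2-(aq)
Ksp = [Ag^+]^2[CO3^2-]
Let s = moles of Ag2CO3 that dissolve per litre. [Ag^+] = 2s, [CO3^2-] = 0.049 + s ≈ 0.049 (common-ion effect: CO3^2- is already 0.049 M).
Ksp ≈ (2s)^2 × 0.049
s = 6.7 × 10^-6 M
Check: s = 6.7 × 10^-6 ≪ 0.049, so the approximation is valid.

6.7 x 10^-6 M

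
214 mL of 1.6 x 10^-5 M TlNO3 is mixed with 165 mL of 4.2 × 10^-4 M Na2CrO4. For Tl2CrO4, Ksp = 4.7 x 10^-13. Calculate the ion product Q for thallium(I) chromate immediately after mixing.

Total volume = 214 + 165 = 379 mL.
[Tl^+] = 1.6 x 10^-5 × (214/379) = 9.03 × 10^-6 M
[CrO4^2-] = 4.2 × 10^-4 × (165/379) = 1.83 × 10^-4 M
Tl2CrO4(s) ⇌ 2 Tl^+ + CrO4^2-, so Q = [Tl^+]^2[CrO4^2-]
Q = (9.03 × 10^-6)^2(1.83 × 10^-4) = 1.5 × 10^-14
Q < Ksp, so no precipitate of Tl2CrO4 forms.

Q = 1.5e-14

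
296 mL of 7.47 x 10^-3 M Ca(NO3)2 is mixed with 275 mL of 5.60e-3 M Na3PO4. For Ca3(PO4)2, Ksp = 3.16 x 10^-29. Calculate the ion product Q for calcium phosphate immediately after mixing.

Total volume = 296 + 275 = 571 mL.
[Ca^2+] = 7.47 × 10^-3 × (296/571) = 3.872 x 10^-3 M
[PO4^3-] = 5.60 × 10^-3 × (275/571) = 2.697 × 10^-3 M
Ca3(PO4)2(s) <=> 3 Ca^2+(aq) + 2 PO4^3-(aq), so Q = [Ca^2+]^3[PO4^3-]^2
Q = (3.872 × 10^-3)^3(2.697 × 10^-3)^2 = 4.22 × 10^-13
Q > Ksp, so Ca3(PO4)2 will precipitate.

Q ≈ 4.22 × 10^-13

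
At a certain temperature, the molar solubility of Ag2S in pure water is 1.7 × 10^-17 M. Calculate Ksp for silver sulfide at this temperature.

Ag2S(s) ⇌ 2 Ag^+ + S^2-
With molar solubility s: [Ag^+] = 2s, [S^2-] = s.
Ksp = [Ag^+]^2[S^2-]
Substituting: Ksp = (2s)^2s = 4s^3
With s = 1.7 x 10^-17: Ksp = 2.0 x 10^-50

2.0 x 10^-50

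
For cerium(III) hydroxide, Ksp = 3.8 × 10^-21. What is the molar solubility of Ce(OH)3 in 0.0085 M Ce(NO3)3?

2.5 × 10^-7 M

Ce(OH)3(s) <=> Ce^3+ + 3 OH^-
Ksp = [Ce^3+][OH^-]^3
Let s be the molar solubility in this solution. [Ce^3+] = 0.0085 + s ≈ 0.0085, [OH^-] = 3s (common-ion effect: Ce^3+ is already 0.0085 M).
Ksp ≈ 0.0085 × (3s)^3
s = 2.5 × 10^-7 M
Check: s = 2.5 × 10^-7 ≪ 0.0085, so the approximation is valid.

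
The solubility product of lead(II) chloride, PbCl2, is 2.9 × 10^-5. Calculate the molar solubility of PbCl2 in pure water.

PbCl2(s) ⇌ Pb^2+(aq) + 2 Cl^-(aq)
Ksp = [Pb^2+][Cl^-]^2
If s mol/L of PbCl2 dissolves, [Pb^2+] = s and [Cl^-] = 2s.
Ksp = s(2s)^2 = 4s^3
Solving, s = (2.9 × 10^-5/4)^(1/3) = 1.9 × 10^-2 M

s = 1.9 × 10^-2 M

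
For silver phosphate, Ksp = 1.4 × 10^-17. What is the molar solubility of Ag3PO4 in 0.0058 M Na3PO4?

Ag3PO4(s) ⇌ 3 Ag^+ + PO4^3-
Ksp = [Ag^+]^3[PO4^3-]
Let s = moles of Ag3PO4 that dissolve per litre. [Ag^+] = 3s, [PO4^3-] = 0.0058 + s ≈ 0.0058 (since PO4^3- from Na3PO4 dominates).
Ksp ≈ (3s)^3 × 0.0058
s = 4.5 × 10^-6 M
Check: s = 4.5 × 10^-6 ≪ 0.0058, so the approximation is valid.

s = 4.5e-6 M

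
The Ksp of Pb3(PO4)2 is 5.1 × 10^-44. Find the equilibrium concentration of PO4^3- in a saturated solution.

Pb3(PO4)2(s) <=> 3 Pb^2+ + 2 PO4^3-
Ksp = [Pb^2+]^3[PO4^3-]^2
Let s = molar solubility. Then [Pb^2+] = 3s and [PO4^3-] = 2s.
Substituting: Ksp = (3s)^3(2s)^2 = 108s^5
Solving, s = (5.1 × 10^-44/108)^(1/5) = 8.61 × 10^-10 M
[PO4^3-] = 2s = 1.7 × 10^-9 M

1.7 × 10^-9 M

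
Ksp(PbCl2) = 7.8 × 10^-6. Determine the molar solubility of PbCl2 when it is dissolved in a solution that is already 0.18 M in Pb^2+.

PbCl2(s) ⇌ Pb^2+(aq) + 2 Cl^-(aq)
Ksp = [Pb^2+][Cl^-]^2
Let s be the molar solubility in this solution. [Pb^2+] = 0.18 + s ≈ 0.18, [Cl^-] = 2s (Ksp is small, so little additional dissolves).
Ksp ≈ 0.18 × (2s)^2
s = 3.3 × 10^-3 M
Check: s = 3.3 x 10^-3 ≪ 0.18, so the approximation is valid.

3.3 × 10^-3 M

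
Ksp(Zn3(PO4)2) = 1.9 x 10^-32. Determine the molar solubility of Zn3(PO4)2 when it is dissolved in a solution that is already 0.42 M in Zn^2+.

s = 2.5e-16 M

Zn3(PO4)2(s) ⇌ 3 Zn^2+(aq) + 2 PO4^3-(aq)
Ksp = [Zn^2+]^3[PO4^3-]^2
Let s = moles of Zn3(PO4)2 that dissolve per litre. [Zn^2+] = 0.42 + 3s ≈ 0.42, [PO4^3-] = 2s (common-ion effect: Zn^2+ is already 0.42 M).
Ksp ≈ (0.42)^3 × (2s)^2
s = 2.5 x 10^-16 M
Check: 3s = 7.6 × 10^-16 ≪ 0.42, so the approximation is valid.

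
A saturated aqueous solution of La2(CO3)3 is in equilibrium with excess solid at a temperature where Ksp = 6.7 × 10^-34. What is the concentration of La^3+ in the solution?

La2(CO3)3(s) ⇌ 2 La^3+ + 3 CO3^2-
Ksp = [La^3+]^2[CO3^2-]^3
For each mole of La2(CO3)3 that dissolves: [La^3+] = 2s, [CO3^2-] = 3s.
So Ksp = (2s)^2 × (3s)^3 = 108s^5
s^5 = 6.7 × 10^-34 / 108, so s = 9.09 × 10^-8 M
[La^3+] = 2s = 1.8 × 10^-7 M

1.8e-7 M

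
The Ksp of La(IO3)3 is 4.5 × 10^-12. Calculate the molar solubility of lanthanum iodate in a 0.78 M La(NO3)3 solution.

s = 6.0 × 10^-5 M

La(IO3)3(s) ⇌ La^3+(aq) + 3 IO3^-(aq)
Ksp = [La^3+][IO3^-]^3
Let s = moles of La(IO3)3 that dissolve per litre. [La^3+] = 0.78 + s ≈ 0.78, [IO3^-] = 3s (Ksp is small, so little additional dissolves).
Ksp ≈ 0.78 × (3s)^3
s = 6.0 x 10^-5 M
Check: s = 6.0 x 10^-5 ≪ 0.78, so the approximation is valid.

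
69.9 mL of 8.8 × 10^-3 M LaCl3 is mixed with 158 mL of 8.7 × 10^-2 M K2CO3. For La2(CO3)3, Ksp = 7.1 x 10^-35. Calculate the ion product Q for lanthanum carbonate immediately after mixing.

Q ≈ 1.6 x 10^-9

Total volume = 69.9 + 158 = 227.9 mL.
[La^3+] = 8.8 × 10^-3 × (69.9/227.9) = 2.70 × 10^-3 M
[CO3^2-] = 8.7 × 10^-2 × (158/227.9) = 6.03 × 10^-2 M
La2(CO3)3(s) <=> 2 La^3+ + 3 CO3^2-, so Q = [La^3+]^2[CO3^2-]^3
Q = (2.70 × 10^-3)^2(6.03 × 10^-2)^3 = 1.6 × 10^-9
Q > Ksp, so La2(CO3)3 will precipitate.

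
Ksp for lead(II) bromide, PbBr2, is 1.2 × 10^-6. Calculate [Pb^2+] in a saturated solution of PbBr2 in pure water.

6.7 × 10^-3 M

PbBr2(s) <=> Pb^2+(aq) + 2 Br^-(aq)
Ksp = [Pb^2+][Br^-]^2
For each mole of PbBr2 that dissolves: [Pb^2+] = s, [Br^-] = 2s.
So Ksp = s × (2s)^2 = 4s^3
s^3 = 1.2 × 10^-6 / 4, so s = 6.69 × 10^-3 M
[Pb^2+] = s = 6.7 x 10^-3 M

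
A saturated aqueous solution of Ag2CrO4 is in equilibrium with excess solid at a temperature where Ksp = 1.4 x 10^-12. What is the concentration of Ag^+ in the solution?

Ag2CrO4(s) <=> 2 Ag^+(aq) + CrO4^2-(aq)
Ksp = [Ag^+]^2[CrO4^2-]
If s mol/L of Ag2CrO4 dissolves, [Ag^+] = 2s and [CrO4^2-] = s.
Substituting: Ksp = (2s)^2s = 4s^3
Solving, s = (1.4 x 10^-12/4)^(1/3) = 7.05 × 10^-5 M
[Ag^+] = 2s = 1.4 × 10^-4 M

[Ag^+] ≈ 1.4e-4 M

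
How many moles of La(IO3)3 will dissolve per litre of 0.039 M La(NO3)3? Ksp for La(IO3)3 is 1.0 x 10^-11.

La(IO3)3(s) <=> La^3+(aq) + 3 IO3^-(aq)
Ksp = [La^3+][IO3^-]^3
If s mol/L dissolves here, [La^3+] = 0.039 + s ≈ 0.039, [IO3^-] = 3s (since La^3+ from La(NO3)3 dominates).
Ksp ≈ 0.039 × (3s)^3
s = 2.1 x 10^-4 M
Check: s = 2.1 × 10^-4 ≪ 0.039, so the approximation is valid.

2.1e-4 M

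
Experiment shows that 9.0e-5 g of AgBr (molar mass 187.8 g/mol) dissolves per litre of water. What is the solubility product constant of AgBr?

Molar solubility s = (9.0 × 10^-5 g/L) / (187.8 g/mol) = 4.79 x 10^-7 M.
AgBr(s) ⇌ Ag^+ + Br^-
Let s = molar solubility. Then [Ag^+] = s and [Br^-] = s.
Ksp = [Ag^+][Br^-]
Ksp = s × s = s^2
With s = 4.79 × 10^-7: Ksp = 2.3 x 10^-13

2.3 x 10^-13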